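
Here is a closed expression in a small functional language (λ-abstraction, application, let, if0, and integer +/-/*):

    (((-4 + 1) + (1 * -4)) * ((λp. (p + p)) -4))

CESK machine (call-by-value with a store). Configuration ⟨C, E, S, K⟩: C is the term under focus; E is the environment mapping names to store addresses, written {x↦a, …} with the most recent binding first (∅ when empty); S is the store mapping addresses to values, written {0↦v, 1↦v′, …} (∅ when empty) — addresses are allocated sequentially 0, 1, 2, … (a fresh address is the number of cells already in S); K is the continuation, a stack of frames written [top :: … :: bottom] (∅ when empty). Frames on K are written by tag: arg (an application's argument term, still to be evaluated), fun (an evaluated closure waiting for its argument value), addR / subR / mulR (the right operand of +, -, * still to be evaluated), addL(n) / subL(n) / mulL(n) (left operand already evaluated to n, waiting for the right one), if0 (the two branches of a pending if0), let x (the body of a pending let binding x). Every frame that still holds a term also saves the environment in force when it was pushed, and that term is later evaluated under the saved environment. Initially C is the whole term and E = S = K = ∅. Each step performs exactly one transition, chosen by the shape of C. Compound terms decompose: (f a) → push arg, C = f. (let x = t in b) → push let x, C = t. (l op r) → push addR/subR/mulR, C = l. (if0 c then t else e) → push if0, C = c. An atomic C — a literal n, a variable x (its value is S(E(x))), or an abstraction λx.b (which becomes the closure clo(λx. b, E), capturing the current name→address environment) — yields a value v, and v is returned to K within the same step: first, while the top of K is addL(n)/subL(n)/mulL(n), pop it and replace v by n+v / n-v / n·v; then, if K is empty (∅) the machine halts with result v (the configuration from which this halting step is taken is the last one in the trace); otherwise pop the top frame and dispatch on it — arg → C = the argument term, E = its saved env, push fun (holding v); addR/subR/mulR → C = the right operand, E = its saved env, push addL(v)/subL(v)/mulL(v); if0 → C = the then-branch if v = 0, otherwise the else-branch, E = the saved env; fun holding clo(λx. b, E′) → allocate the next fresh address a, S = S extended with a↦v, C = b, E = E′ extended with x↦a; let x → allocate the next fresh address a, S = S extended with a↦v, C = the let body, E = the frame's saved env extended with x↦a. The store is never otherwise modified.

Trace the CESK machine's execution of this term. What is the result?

Answer: 56

Machine steps:
t=0: ⟨C=(((-4 + 1) + (1 * -4)) * ((λp. (p + p)) -4)); E=∅; S=∅; K=∅⟩
t=1: ⟨C=((-4 + 1) + (1 * -4)); E=∅; S=∅; K=[mulR]⟩
t=2: ⟨C=(-4 + 1); E=∅; S=∅; K=[addR :: mulR]⟩
t=3: ⟨C=-4; E=∅; S=∅; K=[addR :: addR :: mulR]⟩
t=4: ⟨C=1; E=∅; S=∅; K=[addL(-4) :: addR :: mulR]⟩
t=5: ⟨C=(1 * -4); E=∅; S=∅; K=[addL(-3) :: mulR]⟩
t=6: ⟨C=1; E=∅; S=∅; K=[mulR :: addL(-3) :: mulR]⟩
t=7: ⟨C=-4; E=∅; S=∅; K=[mulL(1) :: addL(-3) :: mulR]⟩
t=8: ⟨C=((λp. (p + p)) -4); E=∅; S=∅; K=[mulL(-7)]⟩
t=9: ⟨C=(λp. (p + p)); E=∅; S=∅; K=[arg :: mulL(-7)]⟩
t=10: ⟨C=-4; E=∅; S=∅; K=[fun :: mulL(-7)]⟩
t=11: ⟨C=(p + p); E={p↦0}; S={0↦-4}; K=[mulL(-7)]⟩
t=12: ⟨C=p; E={p↦0}; S={0↦-4}; K=[addR :: mulL(-7)]⟩
t=13: ⟨C=p; E={p↦0}; S={0↦-4}; K=[addL(-4) :: mulL(-7)]⟩
→ final value 56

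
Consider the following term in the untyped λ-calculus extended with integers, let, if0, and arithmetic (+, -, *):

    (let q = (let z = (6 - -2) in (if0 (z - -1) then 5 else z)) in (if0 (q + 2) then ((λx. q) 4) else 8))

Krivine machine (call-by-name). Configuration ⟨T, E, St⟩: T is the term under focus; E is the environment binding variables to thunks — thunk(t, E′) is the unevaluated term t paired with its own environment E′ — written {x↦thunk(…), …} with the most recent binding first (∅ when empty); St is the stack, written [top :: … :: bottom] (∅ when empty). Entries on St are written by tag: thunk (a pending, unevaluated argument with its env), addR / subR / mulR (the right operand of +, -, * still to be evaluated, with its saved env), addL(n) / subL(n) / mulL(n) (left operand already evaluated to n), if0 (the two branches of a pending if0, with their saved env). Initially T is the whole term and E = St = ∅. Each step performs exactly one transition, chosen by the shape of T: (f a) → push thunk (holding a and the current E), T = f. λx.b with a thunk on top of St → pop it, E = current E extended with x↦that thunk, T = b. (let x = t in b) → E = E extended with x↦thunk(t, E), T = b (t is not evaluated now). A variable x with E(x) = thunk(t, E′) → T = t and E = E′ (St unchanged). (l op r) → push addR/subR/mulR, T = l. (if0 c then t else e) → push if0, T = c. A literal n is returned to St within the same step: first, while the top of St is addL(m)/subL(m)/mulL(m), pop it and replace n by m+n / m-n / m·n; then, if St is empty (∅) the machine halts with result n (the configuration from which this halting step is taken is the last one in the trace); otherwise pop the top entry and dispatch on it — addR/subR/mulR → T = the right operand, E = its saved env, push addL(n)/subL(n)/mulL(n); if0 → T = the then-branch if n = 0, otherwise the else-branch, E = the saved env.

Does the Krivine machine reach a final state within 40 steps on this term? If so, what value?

0. ⟨T=(let q = (let z = (6 - -2) in (if0 (z - -1) then 5 else z)) in (if0 (q + 2) then ((λx. q) 4) else 8)); E=∅; St=∅⟩
1. ⟨T=(if0 (q + 2) then ((λx. q) 4) else 8); E={q↦thunk((let z = (6 - -2) in (if0 (z - -1) then 5 else z)), ∅)}; St=∅⟩
2. ⟨T=(q + 2); E={q↦thunk((let z = (6 - -2) in (if0 (z - -1) then 5 else z)), ∅)}; St=[if0]⟩
3. ⟨T=q; E={q↦thunk((let z = (6 - -2) in (if0 (z - -1) then 5 else z)), ∅)}; St=[addR :: if0]⟩
4. ⟨T=(let z = (6 - -2) in (if0 (z - -1) then 5 else z)); E=∅; St=[addR :: if0]⟩
5. ⟨T=(if0 (z - -1) then 5 else z); E={z↦thunk((6 - -2), ∅)}; St=[addR :: if0]⟩
6. ⟨T=(z - -1); E={z↦thunk((6 - -2), ∅)}; St=[if0 :: addR :: if0]⟩
7. ⟨T=z; E={z↦thunk((6 - -2), ∅)}; St=[subR :: if0 :: addR :: if0]⟩
8. ⟨T=(6 - -2); E=∅; St=[subR :: if0 :: addR :: if0]⟩
9. ⟨T=6; E=∅; St=[subR :: subR :: if0 :: addR :: if0]⟩
10. ⟨T=-2; E=∅; St=[subL(6) :: subR :: if0 :: addR :: if0]⟩
11. ⟨T=-1; E={z↦thunk((6 - -2), ∅)}; St=[subL(8) :: if0 :: addR :: if0]⟩
12. ⟨T=z; E={z↦thunk((6 - -2), ∅)}; St=[addR :: if0]⟩
13. ⟨T=(6 - -2); E=∅; St=[addR :: if0]⟩
14. ⟨T=6; E=∅; St=[subR :: addR :: if0]⟩
15. ⟨T=-2; E=∅; St=[subL(6) :: addR :: if0]⟩
16. ⟨T=2; E={q↦thunk((let z = (6 - -2) in (if0 (z - -1) then 5 else z)), ∅)}; St=[addL(8) :: if0]⟩
17. ⟨T=8; E={q↦thunk((let z = (6 - -2) in (if0 (z - -1) then 5 else z)), ∅)}; St=∅⟩
→ final value 8

Answer: 8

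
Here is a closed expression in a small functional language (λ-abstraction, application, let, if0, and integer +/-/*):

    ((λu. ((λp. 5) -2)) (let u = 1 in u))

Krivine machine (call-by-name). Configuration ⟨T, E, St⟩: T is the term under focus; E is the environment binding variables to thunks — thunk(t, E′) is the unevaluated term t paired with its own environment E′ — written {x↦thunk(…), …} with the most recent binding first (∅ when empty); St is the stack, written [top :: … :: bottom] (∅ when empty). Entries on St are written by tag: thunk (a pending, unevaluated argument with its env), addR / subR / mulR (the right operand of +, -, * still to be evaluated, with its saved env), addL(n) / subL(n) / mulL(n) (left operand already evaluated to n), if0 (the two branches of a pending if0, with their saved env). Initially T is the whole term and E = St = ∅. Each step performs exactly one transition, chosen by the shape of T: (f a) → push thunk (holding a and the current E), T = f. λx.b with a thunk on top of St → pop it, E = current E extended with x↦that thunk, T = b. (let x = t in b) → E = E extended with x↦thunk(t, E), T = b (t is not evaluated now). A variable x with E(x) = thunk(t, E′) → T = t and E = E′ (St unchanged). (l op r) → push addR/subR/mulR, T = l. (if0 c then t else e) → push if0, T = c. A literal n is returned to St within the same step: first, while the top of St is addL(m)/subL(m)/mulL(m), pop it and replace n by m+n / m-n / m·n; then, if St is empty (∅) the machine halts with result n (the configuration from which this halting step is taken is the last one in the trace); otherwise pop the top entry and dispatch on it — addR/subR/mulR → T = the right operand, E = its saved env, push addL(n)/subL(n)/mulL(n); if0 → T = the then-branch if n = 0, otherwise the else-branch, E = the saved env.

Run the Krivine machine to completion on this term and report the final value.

Answer: 5

Execution trace:
step 0: <T=((λu. ((λp. 5) -2)) (let u = 1 in u)), E=∅, St=∅>
step 1: <T=(λu. ((λp. 5) -2)), E=∅, St=[thunk]>
step 2: <T=((λp. 5) -2), E={u↦thunk((let u = 1 in u), ∅)}, St=∅>
step 3: <T=(λp. 5), E={u↦thunk((let u = 1 in u), ∅)}, St=[thunk]>
step 4: <T=5, E={p↦thunk(-2, {u↦thunk((let u = 1 in u), ∅)}), u↦thunk((let u = 1 in u), ∅)}, St=∅>
→ final value 5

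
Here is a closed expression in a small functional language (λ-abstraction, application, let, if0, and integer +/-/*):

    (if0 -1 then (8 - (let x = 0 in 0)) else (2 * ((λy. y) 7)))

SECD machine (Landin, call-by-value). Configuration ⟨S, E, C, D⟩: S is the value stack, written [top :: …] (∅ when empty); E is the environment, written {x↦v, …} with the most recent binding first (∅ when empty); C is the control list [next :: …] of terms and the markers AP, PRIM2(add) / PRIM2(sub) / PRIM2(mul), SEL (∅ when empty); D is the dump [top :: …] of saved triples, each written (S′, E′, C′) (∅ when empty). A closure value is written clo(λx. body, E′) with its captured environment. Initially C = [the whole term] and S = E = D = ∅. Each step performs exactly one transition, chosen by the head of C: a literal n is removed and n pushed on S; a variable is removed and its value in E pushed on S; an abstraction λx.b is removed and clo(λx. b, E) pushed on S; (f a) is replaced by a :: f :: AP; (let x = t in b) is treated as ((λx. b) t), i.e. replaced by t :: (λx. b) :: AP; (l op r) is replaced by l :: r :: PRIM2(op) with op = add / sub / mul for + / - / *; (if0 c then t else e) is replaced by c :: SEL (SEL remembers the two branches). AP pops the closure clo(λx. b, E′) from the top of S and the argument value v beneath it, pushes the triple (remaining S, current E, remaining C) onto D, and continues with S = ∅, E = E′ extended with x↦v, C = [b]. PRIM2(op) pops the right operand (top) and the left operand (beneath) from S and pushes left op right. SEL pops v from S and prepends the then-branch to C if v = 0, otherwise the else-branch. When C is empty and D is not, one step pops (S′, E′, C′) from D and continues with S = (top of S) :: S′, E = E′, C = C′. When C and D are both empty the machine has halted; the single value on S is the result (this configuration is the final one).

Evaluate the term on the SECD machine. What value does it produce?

step 0: ⟨S=∅; E=∅; C=[(if0 -1 then (8 - (let x = 0 in 0)) else (2 * ((λy. y) 7)))]; D=∅⟩
step 1: ⟨S=∅; E=∅; C=[-1 :: SEL]; D=∅⟩
step 2: ⟨S=[-1]; E=∅; C=[SEL]; D=∅⟩
step 3: ⟨S=∅; E=∅; C=[(2 * ((λy. y) 7))]; D=∅⟩
step 4: ⟨S=∅; E=∅; C=[2 :: ((λy. y) 7) :: PRIM2(mul)]; D=∅⟩
step 5: ⟨S=[2]; E=∅; C=[((λy. y) 7) :: PRIM2(mul)]; D=∅⟩
step 6: ⟨S=[2]; E=∅; C=[7 :: (λy. y) :: AP :: PRIM2(mul)]; D=∅⟩
step 7: ⟨S=[7 :: 2]; E=∅; C=[(λy. y) :: AP :: PRIM2(mul)]; D=∅⟩
step 8: ⟨S=[clo(λy. y, ∅) :: 7 :: 2]; E=∅; C=[AP :: PRIM2(mul)]; D=∅⟩
step 9: ⟨S=∅; E={y↦7}; C=[y]; D=[([2], ∅, [PRIM2(mul)])]⟩
step 10: ⟨S=[7]; E={y↦7}; C=∅; D=[([2], ∅, [PRIM2(mul)])]⟩
step 11: ⟨S=[7 :: 2]; E=∅; C=[PRIM2(mul)]; D=∅⟩
step 12: ⟨S=[14]; E=∅; C=∅; D=∅⟩
→ final value 14

Answer: 14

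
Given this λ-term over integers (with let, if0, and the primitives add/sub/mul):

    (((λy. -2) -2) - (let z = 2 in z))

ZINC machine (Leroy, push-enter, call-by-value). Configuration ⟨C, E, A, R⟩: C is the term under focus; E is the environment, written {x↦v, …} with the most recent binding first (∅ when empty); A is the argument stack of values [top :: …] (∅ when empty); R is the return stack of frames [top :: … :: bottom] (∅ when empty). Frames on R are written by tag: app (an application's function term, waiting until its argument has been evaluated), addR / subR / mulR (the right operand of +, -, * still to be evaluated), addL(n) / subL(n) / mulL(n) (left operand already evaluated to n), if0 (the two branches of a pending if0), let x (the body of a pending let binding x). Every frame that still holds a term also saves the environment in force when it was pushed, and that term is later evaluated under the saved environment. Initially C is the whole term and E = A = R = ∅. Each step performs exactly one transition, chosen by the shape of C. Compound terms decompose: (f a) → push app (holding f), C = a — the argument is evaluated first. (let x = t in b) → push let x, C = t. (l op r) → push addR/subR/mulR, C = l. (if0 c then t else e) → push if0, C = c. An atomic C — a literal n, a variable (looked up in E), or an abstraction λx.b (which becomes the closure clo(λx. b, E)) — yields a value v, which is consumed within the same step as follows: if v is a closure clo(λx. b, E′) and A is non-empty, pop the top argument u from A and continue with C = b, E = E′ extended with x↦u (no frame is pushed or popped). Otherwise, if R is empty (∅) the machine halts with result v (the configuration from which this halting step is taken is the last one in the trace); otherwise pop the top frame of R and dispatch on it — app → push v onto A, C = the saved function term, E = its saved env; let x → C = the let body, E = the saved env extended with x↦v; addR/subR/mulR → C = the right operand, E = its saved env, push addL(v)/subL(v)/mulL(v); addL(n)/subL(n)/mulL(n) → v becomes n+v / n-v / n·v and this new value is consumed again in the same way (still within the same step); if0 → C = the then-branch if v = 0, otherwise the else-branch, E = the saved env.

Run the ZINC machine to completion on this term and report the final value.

t=0: <C=(((λy. -2) -2) - (let z = 2 in z)), E=∅, A=∅, R=∅>
t=1: <C=((λy. -2) -2), E=∅, A=∅, R=[subR]>
t=2: <C=-2, E=∅, A=∅, R=[app :: subR]>
t=3: <C=(λy. -2), E=∅, A=[-2], R=[subR]>
t=4: <C=-2, E={y↦-2}, A=∅, R=[subR]>
t=5: <C=(let z = 2 in z), E=∅, A=∅, R=[subL(-2)]>
t=6: <C=2, E=∅, A=∅, R=[let z :: subL(-2)]>
t=7: <C=z, E={z↦2}, A=∅, R=[subL(-2)]>
→ final value -4

Answer: -4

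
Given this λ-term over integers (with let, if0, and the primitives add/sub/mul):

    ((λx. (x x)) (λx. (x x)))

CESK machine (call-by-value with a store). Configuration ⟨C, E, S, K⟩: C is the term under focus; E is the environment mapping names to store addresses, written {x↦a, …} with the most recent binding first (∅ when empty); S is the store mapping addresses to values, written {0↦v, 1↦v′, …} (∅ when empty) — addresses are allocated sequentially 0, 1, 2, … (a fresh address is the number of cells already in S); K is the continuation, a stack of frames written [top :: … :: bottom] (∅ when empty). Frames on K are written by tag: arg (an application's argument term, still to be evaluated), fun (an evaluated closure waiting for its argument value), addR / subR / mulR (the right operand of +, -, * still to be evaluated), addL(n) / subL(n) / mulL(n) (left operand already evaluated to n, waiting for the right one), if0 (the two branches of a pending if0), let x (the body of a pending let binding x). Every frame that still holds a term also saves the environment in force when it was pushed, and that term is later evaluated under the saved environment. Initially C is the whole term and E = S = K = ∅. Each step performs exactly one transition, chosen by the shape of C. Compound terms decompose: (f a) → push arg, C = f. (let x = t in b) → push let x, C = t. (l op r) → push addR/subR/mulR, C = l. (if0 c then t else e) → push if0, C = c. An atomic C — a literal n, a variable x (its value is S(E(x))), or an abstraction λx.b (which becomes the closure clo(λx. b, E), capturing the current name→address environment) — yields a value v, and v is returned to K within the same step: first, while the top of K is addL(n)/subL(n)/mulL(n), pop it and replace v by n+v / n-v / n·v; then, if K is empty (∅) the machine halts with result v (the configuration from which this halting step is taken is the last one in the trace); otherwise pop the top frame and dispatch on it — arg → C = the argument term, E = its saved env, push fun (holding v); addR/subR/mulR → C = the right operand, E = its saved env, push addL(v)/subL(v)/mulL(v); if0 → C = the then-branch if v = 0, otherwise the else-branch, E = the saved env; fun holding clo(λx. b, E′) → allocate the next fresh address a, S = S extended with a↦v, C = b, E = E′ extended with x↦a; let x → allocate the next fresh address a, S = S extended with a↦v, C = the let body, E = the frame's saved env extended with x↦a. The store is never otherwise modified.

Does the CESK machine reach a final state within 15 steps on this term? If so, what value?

0. ⟨C=((λx. (x x)) (λx. (x x))); E=∅; S=∅; K=∅⟩
1. ⟨C=(λx. (x x)); E=∅; S=∅; K=[arg]⟩
2. ⟨C=(λx. (x x)); E=∅; S=∅; K=[fun]⟩
3. ⟨C=(x x); E={x↦0}; S={0↦clo(λx. (x x), ∅)}; K=∅⟩
4. ⟨C=x; E={x↦0}; S={0↦clo(λx. (x x), ∅)}; K=[arg]⟩
5. ⟨C=x; E={x↦0}; S={0↦clo(λx. (x x), ∅)}; K=[fun]⟩
6. ⟨C=(x x); E={x↦1}; S={0↦clo(λx. (x x), ∅), 1↦clo(λx. (x x), ∅)}; K=∅⟩
7. ⟨C=x; E={x↦1}; S={0↦clo(λx. (x x), ∅), 1↦clo(λx. (x x), ∅)}; K=[arg]⟩
8. ⟨C=x; E={x↦1}; S={0↦clo(λx. (x x), ∅), 1↦clo(λx. (x x), ∅)}; K=[fun]⟩
9. ⟨C=(x x); E={x↦2}; S={0↦clo(λx. (x x), ∅), 1↦clo(λx. (x x), ∅), 2↦clo(λx. (x x), ∅)}; K=∅⟩
10. ⟨C=x; E={x↦2}; S={0↦clo(λx. (x x), ∅), 1↦clo(λx. (x x), ∅), 2↦clo(λx. (x x), ∅)}; K=[arg]⟩
11. ⟨C=x; E={x↦2}; S={0↦clo(λx. (x x), ∅), 1↦clo(λx. (x x), ∅), 2↦clo(λx. (x x), ∅)}; K=[fun]⟩
12. ⟨C=(x x); E={x↦3}; S={0↦clo(λx. (x x), ∅), 1↦clo(λx. (x x), ∅), 2↦clo(λx. (x x), ∅), 3↦clo(λx. (x x), ∅)}; K=∅⟩
13. ⟨C=x; E={x↦3}; S={0↦clo(λx. (x x), ∅), 1↦clo(λx. (x x), ∅), 2↦clo(λx. (x x), ∅), 3↦clo(λx. (x x), ∅)}; K=[arg]⟩
14. ⟨C=x; E={x↦3}; S={0↦clo(λx. (x x), ∅), 1↦clo(λx. (x x), ∅), 2↦clo(λx. (x x), ∅), 3↦clo(λx. (x x), ∅)}; K=[fun]⟩
15. ⟨C=(x x); E={x↦4}; S={0↦clo(λx. (x x), ∅), 1↦clo(λx. (x x), ∅), 2↦clo(λx. (x x), ∅), 3↦clo(λx. (x x), ∅), 4↦clo(λx. (x x), ∅)}; K=∅⟩
→ 15 transitions taken and the configuration is still not final: no result within 15 steps

Answer: DIVERGES (no final state within 15 steps)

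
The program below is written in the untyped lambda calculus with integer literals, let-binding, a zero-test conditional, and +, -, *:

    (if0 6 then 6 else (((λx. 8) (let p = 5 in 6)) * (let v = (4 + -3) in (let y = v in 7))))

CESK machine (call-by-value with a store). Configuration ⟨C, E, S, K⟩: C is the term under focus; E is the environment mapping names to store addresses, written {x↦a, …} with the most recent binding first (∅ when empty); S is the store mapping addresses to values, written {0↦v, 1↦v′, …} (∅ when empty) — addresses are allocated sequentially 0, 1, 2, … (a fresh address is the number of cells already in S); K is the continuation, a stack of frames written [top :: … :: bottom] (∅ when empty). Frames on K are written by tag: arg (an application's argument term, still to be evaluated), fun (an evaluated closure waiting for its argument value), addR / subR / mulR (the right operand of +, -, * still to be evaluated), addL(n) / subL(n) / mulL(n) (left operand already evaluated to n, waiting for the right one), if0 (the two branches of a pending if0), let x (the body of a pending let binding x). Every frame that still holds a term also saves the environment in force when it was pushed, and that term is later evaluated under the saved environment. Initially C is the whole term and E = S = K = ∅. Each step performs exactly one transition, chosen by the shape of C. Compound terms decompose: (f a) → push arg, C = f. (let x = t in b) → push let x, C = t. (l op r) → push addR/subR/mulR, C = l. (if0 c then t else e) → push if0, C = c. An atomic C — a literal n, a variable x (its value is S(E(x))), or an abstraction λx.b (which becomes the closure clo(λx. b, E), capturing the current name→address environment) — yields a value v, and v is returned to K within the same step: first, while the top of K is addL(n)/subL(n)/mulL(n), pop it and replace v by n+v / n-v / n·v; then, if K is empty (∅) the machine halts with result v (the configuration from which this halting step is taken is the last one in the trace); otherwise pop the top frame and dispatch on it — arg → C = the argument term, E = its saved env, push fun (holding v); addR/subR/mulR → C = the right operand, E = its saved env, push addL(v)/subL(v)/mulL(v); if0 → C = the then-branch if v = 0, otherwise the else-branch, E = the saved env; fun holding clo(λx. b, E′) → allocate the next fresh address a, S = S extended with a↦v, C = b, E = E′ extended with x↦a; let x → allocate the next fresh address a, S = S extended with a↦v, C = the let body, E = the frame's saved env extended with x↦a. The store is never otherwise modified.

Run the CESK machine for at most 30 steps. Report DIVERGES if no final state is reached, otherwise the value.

0. [C=(if0 6 then 6 else (((λx. 8) (let p = 5 in 6)) * (let v = (4 + -3) in (let y = v in 7)))) | E=∅ | S=∅ | K=∅]
1. [C=6 | E=∅ | S=∅ | K=[if0]]
2. [C=(((λx. 8) (let p = 5 in 6)) * (let v = (4 + -3) in (let y = v in 7))) | E=∅ | S=∅ | K=∅]
3. [C=((λx. 8) (let p = 5 in 6)) | E=∅ | S=∅ | K=[mulR]]
4. [C=(λx. 8) | E=∅ | S=∅ | K=[arg :: mulR]]
5. [C=(let p = 5 in 6) | E=∅ | S=∅ | K=[fun :: mulR]]
6. [C=5 | E=∅ | S=∅ | K=[let p :: fun :: mulR]]
7. [C=6 | E={p↦0} | S={0↦5} | K=[fun :: mulR]]
8. [C=8 | E={x↦1} | S={0↦5, 1↦6} | K=[mulR]]
9. [C=(let v = (4 + -3) in (let y = v in 7)) | E=∅ | S={0↦5, 1↦6} | K=[mulL(8)]]
10. [C=(4 + -3) | E=∅ | S={0↦5, 1↦6} | K=[let v :: mulL(8)]]
11. [C=4 | E=∅ | S={0↦5, 1↦6} | K=[addR :: let v :: mulL(8)]]
12. [C=-3 | E=∅ | S={0↦5, 1↦6} | K=[addL(4) :: let v :: mulL(8)]]
13. [C=(let y = v in 7) | E={v↦2} | S={0↦5, 1↦6, 2↦1} | K=[mulL(8)]]
14. [C=v | E={v↦2} | S={0↦5, 1↦6, 2↦1} | K=[let y :: mulL(8)]]
15. [C=7 | E={y↦3, v↦2} | S={0↦5, 1↦6, 2↦1, 3↦1} | K=[mulL(8)]]
→ final value 56

Answer: 56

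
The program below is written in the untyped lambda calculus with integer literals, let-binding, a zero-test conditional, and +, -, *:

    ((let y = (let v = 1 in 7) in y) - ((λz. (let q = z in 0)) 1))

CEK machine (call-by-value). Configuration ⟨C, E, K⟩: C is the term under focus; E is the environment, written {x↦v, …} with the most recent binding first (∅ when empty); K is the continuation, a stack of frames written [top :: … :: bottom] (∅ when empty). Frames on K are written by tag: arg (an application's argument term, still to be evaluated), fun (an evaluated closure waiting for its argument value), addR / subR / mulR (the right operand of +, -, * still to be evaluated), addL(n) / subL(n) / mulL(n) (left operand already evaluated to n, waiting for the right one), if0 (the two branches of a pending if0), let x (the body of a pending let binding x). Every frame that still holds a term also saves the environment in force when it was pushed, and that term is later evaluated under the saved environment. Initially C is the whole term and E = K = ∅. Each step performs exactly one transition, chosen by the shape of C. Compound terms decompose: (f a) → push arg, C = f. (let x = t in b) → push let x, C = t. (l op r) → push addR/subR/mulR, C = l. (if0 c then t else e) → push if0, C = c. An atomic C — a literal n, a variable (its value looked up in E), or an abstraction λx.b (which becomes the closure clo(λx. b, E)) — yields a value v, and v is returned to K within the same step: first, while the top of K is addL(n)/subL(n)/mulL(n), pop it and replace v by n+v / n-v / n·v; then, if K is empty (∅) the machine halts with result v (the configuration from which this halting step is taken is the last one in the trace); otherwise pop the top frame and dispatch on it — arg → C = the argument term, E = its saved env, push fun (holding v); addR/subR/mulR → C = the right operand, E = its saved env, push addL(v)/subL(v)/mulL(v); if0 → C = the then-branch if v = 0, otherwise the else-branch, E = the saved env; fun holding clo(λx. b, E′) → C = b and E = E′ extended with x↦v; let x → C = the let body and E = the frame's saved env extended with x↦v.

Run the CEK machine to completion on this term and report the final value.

[0] <C=((let y = (let v = 1 in 7) in y) - ((λz. (let q = z in 0)) 1)), E=∅, K=∅>
[1] <C=(let y = (let v = 1 in 7) in y), E=∅, K=[subR]>
[2] <C=(let v = 1 in 7), E=∅, K=[let y :: subR]>
[3] <C=1, E=∅, K=[let v :: let y :: subR]>
[4] <C=7, E={v↦1}, K=[let y :: subR]>
[5] <C=y, E={y↦7}, K=[subR]>
[6] <C=((λz. (let q = z in 0)) 1), E=∅, K=[subL(7)]>
[7] <C=(λz. (let q = z in 0)), E=∅, K=[arg :: subL(7)]>
[8] <C=1, E=∅, K=[fun :: subL(7)]>
[9] <C=(let q = z in 0), E={z↦1}, K=[subL(7)]>
[10] <C=z, E={z↦1}, K=[let q :: subL(7)]>
[11] <C=0, E={q↦1, z↦1}, K=[subL(7)]>
→ final value 7

Answer: 7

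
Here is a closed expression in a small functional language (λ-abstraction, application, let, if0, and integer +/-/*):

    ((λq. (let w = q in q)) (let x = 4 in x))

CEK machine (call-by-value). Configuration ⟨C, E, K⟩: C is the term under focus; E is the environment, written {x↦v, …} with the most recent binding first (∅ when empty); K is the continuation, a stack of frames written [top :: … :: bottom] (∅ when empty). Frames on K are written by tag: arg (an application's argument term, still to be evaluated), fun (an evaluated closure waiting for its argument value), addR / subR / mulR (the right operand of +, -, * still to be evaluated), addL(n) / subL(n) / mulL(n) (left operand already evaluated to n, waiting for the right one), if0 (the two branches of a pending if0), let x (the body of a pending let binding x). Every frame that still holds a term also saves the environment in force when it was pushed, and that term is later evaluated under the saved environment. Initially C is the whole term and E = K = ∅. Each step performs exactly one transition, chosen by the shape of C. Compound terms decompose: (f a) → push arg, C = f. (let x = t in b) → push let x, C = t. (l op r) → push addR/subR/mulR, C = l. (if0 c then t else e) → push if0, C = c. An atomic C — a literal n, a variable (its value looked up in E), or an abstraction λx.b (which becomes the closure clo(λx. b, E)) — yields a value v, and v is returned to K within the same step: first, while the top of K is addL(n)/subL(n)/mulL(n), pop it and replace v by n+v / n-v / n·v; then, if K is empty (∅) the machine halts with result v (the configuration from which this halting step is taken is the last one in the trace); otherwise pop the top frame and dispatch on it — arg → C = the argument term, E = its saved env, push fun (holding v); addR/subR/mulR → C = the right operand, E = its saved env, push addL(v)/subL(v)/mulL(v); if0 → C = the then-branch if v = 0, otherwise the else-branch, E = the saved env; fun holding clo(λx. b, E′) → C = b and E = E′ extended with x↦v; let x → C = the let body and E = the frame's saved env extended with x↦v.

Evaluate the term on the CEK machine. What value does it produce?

Answer: 4

Derivation:
0. ⟨C=((λq. (let w = q in q)) (let x = 4 in x)); E=∅; K=∅⟩
1. ⟨C=(λq. (let w = q in q)); E=∅; K=[arg]⟩
2. ⟨C=(let x = 4 in x); E=∅; K=[fun]⟩
3. ⟨C=4; E=∅; K=[let x :: fun]⟩
4. ⟨C=x; E={x↦4}; K=[fun]⟩
5. ⟨C=(let w = q in q); E={q↦4}; K=∅⟩
6. ⟨C=q; E={q↦4}; K=[let w]⟩
7. ⟨C=q; E={w↦4, q↦4}; K=∅⟩
→ final value 4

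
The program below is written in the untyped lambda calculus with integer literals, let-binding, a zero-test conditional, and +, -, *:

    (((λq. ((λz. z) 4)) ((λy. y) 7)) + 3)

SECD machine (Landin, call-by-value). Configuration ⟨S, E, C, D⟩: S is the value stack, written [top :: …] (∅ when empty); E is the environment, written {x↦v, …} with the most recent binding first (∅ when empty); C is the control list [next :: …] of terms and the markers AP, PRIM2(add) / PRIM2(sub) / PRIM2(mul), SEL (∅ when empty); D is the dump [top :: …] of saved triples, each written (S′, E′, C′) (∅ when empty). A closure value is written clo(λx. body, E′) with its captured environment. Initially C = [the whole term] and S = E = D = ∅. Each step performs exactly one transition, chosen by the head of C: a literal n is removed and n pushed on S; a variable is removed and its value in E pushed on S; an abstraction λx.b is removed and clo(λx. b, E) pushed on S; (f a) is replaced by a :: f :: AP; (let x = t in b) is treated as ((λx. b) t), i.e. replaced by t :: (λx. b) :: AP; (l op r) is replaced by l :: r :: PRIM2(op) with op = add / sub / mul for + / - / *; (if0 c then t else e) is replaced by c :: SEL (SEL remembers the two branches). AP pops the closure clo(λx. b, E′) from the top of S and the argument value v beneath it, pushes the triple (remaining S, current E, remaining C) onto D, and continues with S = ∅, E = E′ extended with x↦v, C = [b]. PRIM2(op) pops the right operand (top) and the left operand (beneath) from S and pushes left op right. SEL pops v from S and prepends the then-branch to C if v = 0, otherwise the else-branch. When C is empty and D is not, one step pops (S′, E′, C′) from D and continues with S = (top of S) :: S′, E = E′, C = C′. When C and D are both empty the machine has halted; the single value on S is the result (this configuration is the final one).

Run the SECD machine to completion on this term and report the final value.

Answer: 7

Machine steps:
step 0: ⟨S=∅; E=∅; C=[(((λq. ((λz. z) 4)) ((λy. y) 7)) + 3)]; D=∅⟩
step 1: ⟨S=∅; E=∅; C=[((λq. ((λz. z) 4)) ((λy. y) 7)) :: 3 :: PRIM2(add)]; D=∅⟩
step 2: ⟨S=∅; E=∅; C=[((λy. y) 7) :: (λq. ((λz. z) 4)) :: AP :: 3 :: PRIM2(add)]; D=∅⟩
step 3: ⟨S=∅; E=∅; C=[7 :: (λy. y) :: AP :: (λq. ((λz. z) 4)) :: AP :: 3 :: PRIM2(add)]; D=∅⟩
step 4: ⟨S=[7]; E=∅; C=[(λy. y) :: AP :: (λq. ((λz. z) 4)) :: AP :: 3 :: PRIM2(add)]; D=∅⟩
step 5: ⟨S=[clo(λy. y, ∅) :: 7]; E=∅; C=[AP :: (λq. ((λz. z) 4)) :: AP :: 3 :: PRIM2(add)]; D=∅⟩
step 6: ⟨S=∅; E={y↦7}; C=[y]; D=[(∅, ∅, [(λq. ((λz. z) 4)) :: AP :: 3 :: PRIM2(add)])]⟩
step 7: ⟨S=[7]; E={y↦7}; C=∅; D=[(∅, ∅, [(λq. ((λz. z) 4)) :: AP :: 3 :: PRIM2(add)])]⟩
step 8: ⟨S=[7]; E=∅; C=[(λq. ((λz. z) 4)) :: AP :: 3 :: PRIM2(add)]; D=∅⟩
step 9: ⟨S=[clo(λq. ((λz. z) 4), ∅) :: 7]; E=∅; C=[AP :: 3 :: PRIM2(add)]; D=∅⟩
step 10: ⟨S=∅; E={q↦7}; C=[((λz. z) 4)]; D=[(∅, ∅, [3 :: PRIM2(add)])]⟩
step 11: ⟨S=∅; E={q↦7}; C=[4 :: (λz. z) :: AP]; D=[(∅, ∅, [3 :: PRIM2(add)])]⟩
step 12: ⟨S=[4]; E={q↦7}; C=[(λz. z) :: AP]; D=[(∅, ∅, [3 :: PRIM2(add)])]⟩
step 13: ⟨S=[clo(λz. z, {q↦7}) :: 4]; E={q↦7}; C=[AP]; D=[(∅, ∅, [3 :: PRIM2(add)])]⟩
step 14: ⟨S=∅; E={z↦4, q↦7}; C=[z]; D=[(∅, {q↦7}, ∅) :: (∅, ∅, [3 :: PRIM2(add)])]⟩
step 15: ⟨S=[4]; E={z↦4, q↦7}; C=∅; D=[(∅, {q↦7}, ∅) :: (∅, ∅, [3 :: PRIM2(add)])]⟩
step 16: ⟨S=[4]; E={q↦7}; C=∅; D=[(∅, ∅, [3 :: PRIM2(add)])]⟩
step 17: ⟨S=[4]; E=∅; C=[3 :: PRIM2(add)]; D=∅⟩
step 18: ⟨S=[3 :: 4]; E=∅; C=[PRIM2(add)]; D=∅⟩
step 19: ⟨S=[7]; E=∅; C=∅; D=∅⟩
→ final value 7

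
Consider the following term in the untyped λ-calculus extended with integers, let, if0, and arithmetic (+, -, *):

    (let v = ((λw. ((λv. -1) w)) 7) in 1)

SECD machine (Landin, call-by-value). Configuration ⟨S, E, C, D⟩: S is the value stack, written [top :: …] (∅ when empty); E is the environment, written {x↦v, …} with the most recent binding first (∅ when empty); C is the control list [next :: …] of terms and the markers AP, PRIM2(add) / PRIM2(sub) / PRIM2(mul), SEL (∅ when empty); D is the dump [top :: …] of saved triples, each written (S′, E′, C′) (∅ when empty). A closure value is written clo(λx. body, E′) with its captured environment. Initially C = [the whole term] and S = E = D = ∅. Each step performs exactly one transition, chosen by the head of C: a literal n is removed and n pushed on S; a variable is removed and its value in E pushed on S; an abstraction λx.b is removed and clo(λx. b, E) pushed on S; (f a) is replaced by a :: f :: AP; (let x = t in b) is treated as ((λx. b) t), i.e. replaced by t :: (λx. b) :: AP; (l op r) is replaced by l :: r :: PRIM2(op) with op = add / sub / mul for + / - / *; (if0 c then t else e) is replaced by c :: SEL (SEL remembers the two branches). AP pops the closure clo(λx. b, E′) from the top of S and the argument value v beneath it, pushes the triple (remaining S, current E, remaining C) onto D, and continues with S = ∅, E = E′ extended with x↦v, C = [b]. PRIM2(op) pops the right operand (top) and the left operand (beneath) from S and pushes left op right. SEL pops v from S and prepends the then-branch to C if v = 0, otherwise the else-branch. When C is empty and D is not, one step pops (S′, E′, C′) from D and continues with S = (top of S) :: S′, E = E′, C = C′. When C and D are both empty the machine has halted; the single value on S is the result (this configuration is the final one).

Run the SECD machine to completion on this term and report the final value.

[0] [S=∅ | E=∅ | C=[(let v = ((λw. ((λv. -1) w)) 7) in 1)] | D=∅]
[1] [S=∅ | E=∅ | C=[((λw. ((λv. -1) w)) 7) :: (λv. 1) :: AP] | D=∅]
[2] [S=∅ | E=∅ | C=[7 :: (λw. ((λv. -1) w)) :: AP :: (λv. 1) :: AP] | D=∅]
[3] [S=[7] | E=∅ | C=[(λw. ((λv. -1) w)) :: AP :: (λv. 1) :: AP] | D=∅]
[4] [S=[clo(λw. ((λv. -1) w), ∅) :: 7] | E=∅ | C=[AP :: (λv. 1) :: AP] | D=∅]
[5] [S=∅ | E={w↦7} | C=[((λv. -1) w)] | D=[(∅, ∅, [(λv. 1) :: AP])]]
[6] [S=∅ | E={w↦7} | C=[w :: (λv. -1) :: AP] | D=[(∅, ∅, [(λv. 1) :: AP])]]
[7] [S=[7] | E={w↦7} | C=[(λv. -1) :: AP] | D=[(∅, ∅, [(λv. 1) :: AP])]]
[8] [S=[clo(λv. -1, {w↦7}) :: 7] | E={w↦7} | C=[AP] | D=[(∅, ∅, [(λv. 1) :: AP])]]
[9] [S=∅ | E={v↦7, w↦7} | C=[-1] | D=[(∅, {w↦7}, ∅) :: (∅, ∅, [(λv. 1) :: AP])]]
[10] [S=[-1] | E={v↦7, w↦7} | C=∅ | D=[(∅, {w↦7}, ∅) :: (∅, ∅, [(λv. 1) :: AP])]]
[11] [S=[-1] | E={w↦7} | C=∅ | D=[(∅, ∅, [(λv. 1) :: AP])]]
[12] [S=[-1] | E=∅ | C=[(λv. 1) :: AP] | D=∅]
[13] [S=[clo(λv. 1, ∅) :: -1] | E=∅ | C=[AP] | D=∅]
[14] [S=∅ | E={v↦-1} | C=[1] | D=[(∅, ∅, ∅)]]
[15] [S=[1] | E={v↦-1} | C=∅ | D=[(∅, ∅, ∅)]]
[16] [S=[1] | E=∅ | C=∅ | D=∅]
→ final value 1

Answer: 1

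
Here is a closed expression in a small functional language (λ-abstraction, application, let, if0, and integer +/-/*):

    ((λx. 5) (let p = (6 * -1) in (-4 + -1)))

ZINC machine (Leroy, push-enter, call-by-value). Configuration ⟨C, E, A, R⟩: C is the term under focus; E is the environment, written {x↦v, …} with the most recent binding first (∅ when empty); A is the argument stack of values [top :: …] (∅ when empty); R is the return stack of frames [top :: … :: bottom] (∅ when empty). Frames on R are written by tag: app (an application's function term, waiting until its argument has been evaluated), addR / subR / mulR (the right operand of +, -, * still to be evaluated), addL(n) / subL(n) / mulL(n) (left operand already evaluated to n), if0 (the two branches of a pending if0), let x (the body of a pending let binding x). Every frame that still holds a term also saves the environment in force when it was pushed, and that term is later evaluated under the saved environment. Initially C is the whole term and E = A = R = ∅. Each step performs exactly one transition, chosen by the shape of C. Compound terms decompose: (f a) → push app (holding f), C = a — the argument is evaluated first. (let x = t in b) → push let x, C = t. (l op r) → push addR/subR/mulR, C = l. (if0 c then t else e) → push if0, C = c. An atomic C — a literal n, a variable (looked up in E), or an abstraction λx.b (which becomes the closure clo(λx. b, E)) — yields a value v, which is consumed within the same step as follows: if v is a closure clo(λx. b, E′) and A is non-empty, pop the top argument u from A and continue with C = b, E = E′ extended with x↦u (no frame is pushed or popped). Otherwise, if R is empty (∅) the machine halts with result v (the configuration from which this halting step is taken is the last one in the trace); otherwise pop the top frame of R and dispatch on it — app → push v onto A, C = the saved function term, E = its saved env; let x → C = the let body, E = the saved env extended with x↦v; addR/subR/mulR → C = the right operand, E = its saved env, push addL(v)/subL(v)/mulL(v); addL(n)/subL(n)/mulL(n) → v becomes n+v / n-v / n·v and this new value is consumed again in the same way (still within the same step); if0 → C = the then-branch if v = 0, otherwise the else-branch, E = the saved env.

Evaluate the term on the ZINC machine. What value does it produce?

step 0: ⟨C=((λx. 5) (let p = (6 * -1) in (-4 + -1))); E=∅; A=∅; R=∅⟩
step 1: ⟨C=(let p = (6 * -1) in (-4 + -1)); E=∅; A=∅; R=[app]⟩
step 2: ⟨C=(6 * -1); E=∅; A=∅; R=[let p :: app]⟩
step 3: ⟨C=6; E=∅; A=∅; R=[mulR :: let p :: app]⟩
step 4: ⟨C=-1; E=∅; A=∅; R=[mulL(6) :: let p :: app]⟩
step 5: ⟨C=(-4 + -1); E={p↦-6}; A=∅; R=[app]⟩
step 6: ⟨C=-4; E={p↦-6}; A=∅; R=[addR :: app]⟩
step 7: ⟨C=-1; E={p↦-6}; A=∅; R=[addL(-4) :: app]⟩
step 8: ⟨C=(λx. 5); E=∅; A=[-5]; R=∅⟩
step 9: ⟨C=5; E={x↦-5}; A=∅; R=∅⟩
→ final value 5

Answer: 5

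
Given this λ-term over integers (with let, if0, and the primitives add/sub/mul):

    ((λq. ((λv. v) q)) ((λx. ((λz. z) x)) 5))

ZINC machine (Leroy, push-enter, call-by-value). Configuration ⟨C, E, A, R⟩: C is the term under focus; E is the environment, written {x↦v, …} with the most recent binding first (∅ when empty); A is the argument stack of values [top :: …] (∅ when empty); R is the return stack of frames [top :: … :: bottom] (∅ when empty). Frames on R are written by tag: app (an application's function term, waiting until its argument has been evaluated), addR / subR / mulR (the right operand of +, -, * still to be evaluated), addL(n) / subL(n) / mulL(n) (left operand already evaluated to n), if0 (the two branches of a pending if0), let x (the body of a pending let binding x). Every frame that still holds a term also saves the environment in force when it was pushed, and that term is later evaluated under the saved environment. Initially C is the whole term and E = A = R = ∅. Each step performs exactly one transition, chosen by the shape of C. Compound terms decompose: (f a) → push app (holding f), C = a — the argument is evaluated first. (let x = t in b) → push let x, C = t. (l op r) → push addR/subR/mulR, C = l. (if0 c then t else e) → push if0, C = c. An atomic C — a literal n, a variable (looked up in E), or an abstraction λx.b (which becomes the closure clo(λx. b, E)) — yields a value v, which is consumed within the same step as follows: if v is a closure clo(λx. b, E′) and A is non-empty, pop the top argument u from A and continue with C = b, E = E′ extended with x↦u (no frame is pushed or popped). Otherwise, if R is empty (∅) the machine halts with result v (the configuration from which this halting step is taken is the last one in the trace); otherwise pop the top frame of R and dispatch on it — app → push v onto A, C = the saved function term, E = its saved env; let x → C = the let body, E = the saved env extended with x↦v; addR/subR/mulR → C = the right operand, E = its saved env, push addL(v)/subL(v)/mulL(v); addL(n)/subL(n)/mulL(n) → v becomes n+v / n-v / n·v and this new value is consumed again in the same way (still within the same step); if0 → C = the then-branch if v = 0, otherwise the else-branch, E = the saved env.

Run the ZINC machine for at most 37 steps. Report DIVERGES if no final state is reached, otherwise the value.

t=0: <C=((λq. ((λv. v) q)) ((λx. ((λz. z) x)) 5)), E=∅, A=∅, R=∅>
t=1: <C=((λx. ((λz. z) x)) 5), E=∅, A=∅, R=[app]>
t=2: <C=5, E=∅, A=∅, R=[app :: app]>
t=3: <C=(λx. ((λz. z) x)), E=∅, A=[5], R=[app]>
t=4: <C=((λz. z) x), E={x↦5}, A=∅, R=[app]>
t=5: <C=x, E={x↦5}, A=∅, R=[app :: app]>
t=6: <C=(λz. z), E={x↦5}, A=[5], R=[app]>
t=7: <C=z, E={z↦5, x↦5}, A=∅, R=[app]>
t=8: <C=(λq. ((λv. v) q)), E=∅, A=[5], R=∅>
t=9: <C=((λv. v) q), E={q↦5}, A=∅, R=∅>
t=10: <C=q, E={q↦5}, A=∅, R=[app]>
t=11: <C=(λv. v), E={q↦5}, A=[5], R=∅>
t=12: <C=v, E={v↦5, q↦5}, A=∅, R=∅>
→ final value 5

Answer: 5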